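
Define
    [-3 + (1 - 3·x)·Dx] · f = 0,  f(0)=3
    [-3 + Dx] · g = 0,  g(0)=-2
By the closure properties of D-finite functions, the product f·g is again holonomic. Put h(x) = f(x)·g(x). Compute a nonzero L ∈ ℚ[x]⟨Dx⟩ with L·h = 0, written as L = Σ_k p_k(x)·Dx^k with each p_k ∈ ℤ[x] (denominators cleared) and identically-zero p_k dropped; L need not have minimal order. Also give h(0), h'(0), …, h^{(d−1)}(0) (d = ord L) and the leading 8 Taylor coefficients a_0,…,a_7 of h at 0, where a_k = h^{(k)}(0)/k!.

L = (6 - 9·x) + (-1 + 3·x)·Dx  (order 1).
h: a_k = -6, -36, -135, -432, -5265/4, -39609/10, -475551/40, -499365/14, …
ICs: h(0) = -6.

f: a_k = 3, 9, 27, 81, 243, 729, 2187, 6561, …
g: a_k = -2, -6, -9, -9, -27/4, -81/20, -81/40, -243/280, …
Sym-product of L_f,L_g gives L₀ (≤ ord 1).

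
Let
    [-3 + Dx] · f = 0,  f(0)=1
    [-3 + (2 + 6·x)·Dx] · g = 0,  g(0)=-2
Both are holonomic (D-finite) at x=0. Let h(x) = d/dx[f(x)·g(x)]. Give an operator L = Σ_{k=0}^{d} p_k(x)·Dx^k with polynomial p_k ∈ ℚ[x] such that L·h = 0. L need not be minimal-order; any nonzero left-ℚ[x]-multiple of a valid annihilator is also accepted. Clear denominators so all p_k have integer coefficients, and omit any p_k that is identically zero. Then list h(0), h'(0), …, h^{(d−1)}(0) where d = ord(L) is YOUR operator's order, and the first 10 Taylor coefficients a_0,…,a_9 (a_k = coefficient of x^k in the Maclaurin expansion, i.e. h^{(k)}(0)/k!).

L = (7 + 36·x + 36·x^2) + (-2 - 10·x - 12·x^2)·Dx  (order 1).
h: a_k = -9, -63/2, -459/8, -891/16, -8667/128, 21627/1280, -818667/5120, 28832679/71680, -194321511/163840, 7839229329/2293760, …
ICs: h(0) = -9.

f: a_k = 1, 3, 9/2, 9/2, 27/8, 81/40, 81/80, 243/560, 729/4480, 243/4480, …
g: a_k = -2, -3, 9/4, -27/8, 405/64, -1701/128, 15309/512, -72171/1024, 2814669/16384, -14073345/32768, …
h₀=f·g: eliminate ⇒ L₀, order ≤ 1·1.
h=h₀': d/dx-closure on L₀ ⇒ L.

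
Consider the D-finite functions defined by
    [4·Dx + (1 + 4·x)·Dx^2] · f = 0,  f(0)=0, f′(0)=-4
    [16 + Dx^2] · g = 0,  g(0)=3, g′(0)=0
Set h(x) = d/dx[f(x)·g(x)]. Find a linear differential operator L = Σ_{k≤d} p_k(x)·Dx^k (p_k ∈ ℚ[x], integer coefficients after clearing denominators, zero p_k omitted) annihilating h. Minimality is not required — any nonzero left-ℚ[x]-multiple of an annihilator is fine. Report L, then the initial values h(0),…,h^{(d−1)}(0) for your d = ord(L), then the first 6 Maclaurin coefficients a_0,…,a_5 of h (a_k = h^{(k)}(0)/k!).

f: a_k = 0, -4, 8, -64/3, 64, -1024/5, …
g: a_k = 3, 0, -24, 0, 32, 0, …
Product ⇒ symmetric product L₀, ord ≤ 4.
h₀' ⇒ L via d/dx closure of L₀.
L = (-6400 - 45056·x - 172032·x^2 + 196608·x^3 + 2818048·x^4 + 6291456·x^5 + 4194304·x^6) + (-1536 - 8192·x + 20480·x^2 + 245760·x^3 + 655360·x^4 + 524288·x^5)·Dx + (-448 - 2816·x - 3584·x^2 + 73728·x^3 + 401408·x^4 + 786432·x^5 + 524288·x^6)·Dx^2 + (-96 - 512·x + 1280·x^2 + 15360·x^3 + 40960·x^4 + 32768·x^5)·Dx^3 + (-3 + 448·x^2 + 3840·x^3 + 14080·x^4 + 24576·x^5 + 16384·x^6)·Dx^4  (order 4).
h: a_k = -12, 48, 96, 0, -1152, 4608, …
ICs: h(0) = -12, h′(0) = 48, h′′(0) = 192, h′′′(0) = 0.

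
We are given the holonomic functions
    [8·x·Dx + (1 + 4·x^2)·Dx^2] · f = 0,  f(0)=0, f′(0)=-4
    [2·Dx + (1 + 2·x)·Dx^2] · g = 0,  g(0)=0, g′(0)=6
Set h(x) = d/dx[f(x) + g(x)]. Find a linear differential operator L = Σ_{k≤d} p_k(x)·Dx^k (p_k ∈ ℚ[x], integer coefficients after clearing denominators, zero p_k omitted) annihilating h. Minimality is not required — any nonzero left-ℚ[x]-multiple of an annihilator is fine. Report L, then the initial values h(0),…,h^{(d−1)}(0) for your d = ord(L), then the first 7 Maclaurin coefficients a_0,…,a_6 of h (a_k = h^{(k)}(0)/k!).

f: a_k = 0, -4, 0, 16/3, 0, -64/5, 0, …
g: a_k = 0, 6, -6, 8, -12, 96/5, -32, …
f+g: L₀ = lclm(L_f,L_g), ord ≤ 2+2.
h=h₀': d/dx-closure on L₀ ⇒ L.
L = (-8 - 48·x + 96·x^2 + 64·x^3) + (-8 - 16·x + 192·x^3 + 128·x^4)·Dx + (-1 + 2·x + 8·x^2 + 16·x^3 + 48·x^4 + 32·x^5)·Dx^2  (order 2).
h: a_k = 2, -12, 40, -48, 32, -192, 640, …
ICs: h(0) = 2, h′(0) = -12.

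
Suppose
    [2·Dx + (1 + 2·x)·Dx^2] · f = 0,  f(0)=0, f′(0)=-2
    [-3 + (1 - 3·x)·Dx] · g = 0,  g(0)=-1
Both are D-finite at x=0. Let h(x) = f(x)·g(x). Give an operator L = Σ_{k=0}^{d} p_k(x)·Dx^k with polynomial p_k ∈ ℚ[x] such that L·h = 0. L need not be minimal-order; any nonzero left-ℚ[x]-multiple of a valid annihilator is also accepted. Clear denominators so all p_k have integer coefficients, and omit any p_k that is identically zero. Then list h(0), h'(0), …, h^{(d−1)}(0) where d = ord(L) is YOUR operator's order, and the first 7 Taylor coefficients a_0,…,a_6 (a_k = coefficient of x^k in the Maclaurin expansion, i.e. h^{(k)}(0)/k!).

L = 6 + (4 + 18·x)·Dx + (-1 + x + 6·x^2)·Dx^2  (order 2).
h: a_k = 0, 2, 4, 44/3, 40, 632/5, 5528/15, …
ICs: h(0) = 0, h′(0) = 2.

f: a_k = 0, -2, 2, -8/3, 4, -32/5, 32/3, …
g: a_k = -1, -3, -9, -27, -81, -243, -729, …
h₀=f·g: eliminate ⇒ L₀, order ≤ 2·1.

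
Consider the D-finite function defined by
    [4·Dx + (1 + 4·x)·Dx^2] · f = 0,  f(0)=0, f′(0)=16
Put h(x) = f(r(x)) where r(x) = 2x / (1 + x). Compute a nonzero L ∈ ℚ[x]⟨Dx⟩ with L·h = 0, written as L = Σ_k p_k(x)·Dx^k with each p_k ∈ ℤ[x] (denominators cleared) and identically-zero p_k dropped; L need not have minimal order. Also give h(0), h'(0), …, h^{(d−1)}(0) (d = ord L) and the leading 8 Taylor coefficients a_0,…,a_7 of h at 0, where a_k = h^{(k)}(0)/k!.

L = (10 + 18·x)·Dx + (1 + 10·x + 9·x^2)·Dx^2  (order 2).
h: a_k = 0, 32, -160, 2912/3, -6560, 236192/5, -1062880/3, 19131872/7, …
ICs: h(0) = 0, h′(0) = 32.

f: a_k = 0, 16, -32, 256/3, -256, 4096/5, -8192/3, 65536/7, …
Substitute x→r, Dx→(1/r')Dx; clear ⇒ L₀.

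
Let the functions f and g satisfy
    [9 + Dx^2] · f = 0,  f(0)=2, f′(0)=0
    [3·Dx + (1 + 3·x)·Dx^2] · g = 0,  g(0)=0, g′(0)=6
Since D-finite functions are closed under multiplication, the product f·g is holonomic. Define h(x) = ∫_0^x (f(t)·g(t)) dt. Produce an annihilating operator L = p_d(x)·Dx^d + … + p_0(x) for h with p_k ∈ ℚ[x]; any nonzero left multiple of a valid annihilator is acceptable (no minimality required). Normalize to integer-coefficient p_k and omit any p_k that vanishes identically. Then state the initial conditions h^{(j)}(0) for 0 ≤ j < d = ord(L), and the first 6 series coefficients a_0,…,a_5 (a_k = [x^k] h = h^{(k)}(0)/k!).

L = (-81 + 486·x + 4617·x^2 + 11664·x^3 + 8748·x^4)·Dx + (36 + 540·x + 1944·x^2 + 1944·x^3)·Dx^2 + (180·x + 1134·x^2 + 2592·x^3 + 1944·x^4)·Dx^3 + (4 + 60·x + 216·x^2 + 216·x^3)·Dx^4 + (1 + 14·x + 69·x^2 + 144·x^3 + 108·x^4)·Dx^5  (order 5).
h: a_k = 0, 0, 6, -6, -9/2, 0, …
ICs: h(0) = 0, h′(0) = 0, h′′(0) = 12, h′′′(0) = -36, h′′′′(0) = -108.

f: a_k = 2, 0, -9, 0, 27/4, 0, …
g: a_k = 0, 6, -9, 18, -81/2, 486/5, …
L₀ := L_f ⊗_s L_g (sym. prod.), ord ≤ 4.
∫: right-multiply L₀ by Dx.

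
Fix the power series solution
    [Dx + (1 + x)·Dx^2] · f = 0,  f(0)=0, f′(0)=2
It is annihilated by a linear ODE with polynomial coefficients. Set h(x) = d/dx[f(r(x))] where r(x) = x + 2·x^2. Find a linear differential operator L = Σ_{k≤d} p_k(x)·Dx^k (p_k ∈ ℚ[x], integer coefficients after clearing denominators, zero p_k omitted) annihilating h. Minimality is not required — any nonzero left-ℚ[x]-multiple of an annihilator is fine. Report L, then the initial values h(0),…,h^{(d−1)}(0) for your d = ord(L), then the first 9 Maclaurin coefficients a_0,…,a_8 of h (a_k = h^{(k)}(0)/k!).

L = (-3 + 4·x + 8·x^2) + (1 + 5·x + 6·x^2 + 8·x^3)·Dx  (order 1).
h: a_k = 2, 6, -10, -2, 22, -18, -26, 62, -10, …
ICs: h(0) = 2.

f: a_k = 0, 2, -1, 2/3, -1/2, 2/5, -1/3, 2/7, -1/4, …
h₀=f(r): pull back L_f along r ⇒ L₀.
h₀' ⇒ L via d/dx closure of L₀.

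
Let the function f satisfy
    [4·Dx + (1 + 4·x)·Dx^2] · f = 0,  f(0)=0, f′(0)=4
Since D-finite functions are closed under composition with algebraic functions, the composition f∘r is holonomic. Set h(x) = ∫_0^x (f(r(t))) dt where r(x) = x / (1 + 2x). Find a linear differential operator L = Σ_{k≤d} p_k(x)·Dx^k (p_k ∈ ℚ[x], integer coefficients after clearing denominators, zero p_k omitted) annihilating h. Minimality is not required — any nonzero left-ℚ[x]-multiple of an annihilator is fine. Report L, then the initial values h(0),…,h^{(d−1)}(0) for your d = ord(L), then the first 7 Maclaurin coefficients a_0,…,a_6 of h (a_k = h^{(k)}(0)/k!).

f: a_k = 0, 4, -8, 64/3, -64, 1024/5, -2048/3, …
L₀ from L_f via x↦r, Dx↦r'^{-1}Dx.
h=∫h₀ ⇒ L = L₀·Dx.
L = (8 + 24·x)·Dx^2 + (1 + 8·x + 12·x^2)·Dx^3  (order 3).
h: a_k = 0, 0, 2, -16/3, 52/3, -64, 3872/15, …
ICs: h(0) = 0, h′(0) = 0, h′′(0) = 4.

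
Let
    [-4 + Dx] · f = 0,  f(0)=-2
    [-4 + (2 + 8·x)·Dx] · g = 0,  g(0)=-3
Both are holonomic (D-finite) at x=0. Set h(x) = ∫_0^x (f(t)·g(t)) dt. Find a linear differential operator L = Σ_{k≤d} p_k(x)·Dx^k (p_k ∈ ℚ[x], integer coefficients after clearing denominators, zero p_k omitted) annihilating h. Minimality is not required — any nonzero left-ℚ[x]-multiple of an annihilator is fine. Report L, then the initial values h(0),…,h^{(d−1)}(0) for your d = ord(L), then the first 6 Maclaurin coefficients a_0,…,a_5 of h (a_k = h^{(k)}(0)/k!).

f: a_k = -2, -8, -16, -64/3, -64/3, -256/15, …
g: a_k = -3, -6, 6, -12, 30, -84, …
Product ⇒ symmetric product L₀, ord ≤ 1.
h=∫₀ˣh₀: take L = L₀·Dx.
L = (-6 - 16·x)·Dx + (1 + 4·x)·Dx^2  (order 2).
h: a_k = 0, 6, 18, 28, 34, 132/5, …
ICs: h(0) = 0, h′(0) = 6.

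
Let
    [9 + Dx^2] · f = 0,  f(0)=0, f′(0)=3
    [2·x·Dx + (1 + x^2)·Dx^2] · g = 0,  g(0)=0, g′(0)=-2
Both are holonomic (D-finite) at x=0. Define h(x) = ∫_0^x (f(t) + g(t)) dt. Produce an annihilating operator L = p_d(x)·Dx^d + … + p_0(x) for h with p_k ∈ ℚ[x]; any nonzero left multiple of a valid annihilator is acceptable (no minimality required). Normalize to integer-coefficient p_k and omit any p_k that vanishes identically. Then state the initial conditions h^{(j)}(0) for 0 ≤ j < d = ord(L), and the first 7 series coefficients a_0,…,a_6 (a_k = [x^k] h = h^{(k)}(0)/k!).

L = (-54·x + 540·x^3 + 162·x^5)·Dx^2 + (63 + 279·x^2 + 297·x^4 + 81·x^6)·Dx^3 + (-6·x + 60·x^3 + 18·x^5)·Dx^4 + (7 + 31·x^2 + 33·x^4 + 9·x^6)·Dx^5  (order 5).
h: a_k = 0, 0, 1/2, 0, -23/24, 0, 13/48, …
ICs: h(0) = 0, h′(0) = 0, h′′(0) = 1, h′′′(0) = 0, h′′′′(0) = -23.

f: a_k = 0, 3, 0, -9/2, 0, 81/40, 0, …
g: a_k = 0, -2, 0, 2/3, 0, -2/5, 0, …
Weyl lclm of L_f,L_g ⇒ L₀ (ord ≤ 4).
Integrate: L := L₀·Dx.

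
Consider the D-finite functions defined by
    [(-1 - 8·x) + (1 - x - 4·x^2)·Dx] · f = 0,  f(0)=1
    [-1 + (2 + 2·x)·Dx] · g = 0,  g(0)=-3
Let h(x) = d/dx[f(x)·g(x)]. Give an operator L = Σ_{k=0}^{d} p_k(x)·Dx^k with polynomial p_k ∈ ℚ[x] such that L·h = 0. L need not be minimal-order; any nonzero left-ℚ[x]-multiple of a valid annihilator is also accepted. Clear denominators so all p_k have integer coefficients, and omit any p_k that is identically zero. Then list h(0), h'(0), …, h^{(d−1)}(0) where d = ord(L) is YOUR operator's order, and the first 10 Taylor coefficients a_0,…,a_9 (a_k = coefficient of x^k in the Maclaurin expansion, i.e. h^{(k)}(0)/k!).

L = (43 + 210·x + 603·x^2 + 680·x^3 + 240·x^4) + (-6 - 34·x + 6·x^2 + 194·x^3 + 256·x^4 + 96·x^5)·Dx  (order 1).
h: a_k = -9/2, -129/4, -1647/16, -12633/32, -302115/256, -1937655/512, -22577835/2048, -134278473/4096, -6132698379/65536, -35112737835/131072, …
ICs: h(0) = -9/2.

f: a_k = 1, 1, 5, 9, 29, 65, 181, 441, 1165, 2929, …
g: a_k = -3, -3/2, 3/8, -3/16, 15/128, -21/256, 63/1024, -99/2048, 1287/32768, -2145/65536, …
h₀=f·g: eliminate ⇒ L₀, order ≤ 1·1.
h₀' ⇒ L via d/dx closure of L₀.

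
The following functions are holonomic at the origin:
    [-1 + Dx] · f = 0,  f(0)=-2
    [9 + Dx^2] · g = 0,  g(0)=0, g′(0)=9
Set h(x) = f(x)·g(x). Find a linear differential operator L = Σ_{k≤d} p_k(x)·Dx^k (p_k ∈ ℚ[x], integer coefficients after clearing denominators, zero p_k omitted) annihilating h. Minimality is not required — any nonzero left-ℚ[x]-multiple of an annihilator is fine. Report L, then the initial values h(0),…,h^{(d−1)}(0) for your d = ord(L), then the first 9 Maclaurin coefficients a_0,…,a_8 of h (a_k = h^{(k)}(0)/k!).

L = 10 - 2·Dx + Dx^2  (order 2).
h: a_k = 0, -18, -18, 18, 24, 3/5, -39/5, -83/35, 4/5, …
ICs: h(0) = 0, h′(0) = -18.

f: a_k = -2, -2, -1, -1/3, -1/12, -1/60, -1/360, -1/2520, -1/20160, …
g: a_k = 0, 9, 0, -27/2, 0, 243/40, 0, -729/560, 0, …
L₀ := L_f ⊗_s L_g (sym. prod.), ord ≤ 2.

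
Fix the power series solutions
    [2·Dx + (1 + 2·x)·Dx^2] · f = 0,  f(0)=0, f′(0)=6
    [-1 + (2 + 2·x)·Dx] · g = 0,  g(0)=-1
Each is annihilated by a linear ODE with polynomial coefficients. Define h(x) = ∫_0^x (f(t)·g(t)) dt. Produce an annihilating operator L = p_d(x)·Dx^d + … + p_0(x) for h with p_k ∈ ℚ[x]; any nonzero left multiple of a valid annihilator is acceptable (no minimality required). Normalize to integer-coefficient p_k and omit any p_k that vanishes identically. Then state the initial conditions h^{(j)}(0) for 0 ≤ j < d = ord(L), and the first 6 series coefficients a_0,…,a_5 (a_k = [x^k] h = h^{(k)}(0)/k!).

L = (-1 + 2·x)·Dx + (4 + 4·x)·Dx^2 + (4 + 16·x + 20·x^2 + 8·x^3)·Dx^3  (order 3).
h: a_k = 0, 0, -3, 1, -17/16, 11/8, …
ICs: h(0) = 0, h′(0) = 0, h′′(0) = -6.

f: a_k = 0, 6, -6, 8, -12, 96/5, …
g: a_k = -1, -1/2, 1/8, -1/16, 5/128, -7/256, …
f·g: L₀ = L_f ⊗_s L_g, ord ≤ 2·1.
h=∫₀ˣh₀: take L = L₀·Dx.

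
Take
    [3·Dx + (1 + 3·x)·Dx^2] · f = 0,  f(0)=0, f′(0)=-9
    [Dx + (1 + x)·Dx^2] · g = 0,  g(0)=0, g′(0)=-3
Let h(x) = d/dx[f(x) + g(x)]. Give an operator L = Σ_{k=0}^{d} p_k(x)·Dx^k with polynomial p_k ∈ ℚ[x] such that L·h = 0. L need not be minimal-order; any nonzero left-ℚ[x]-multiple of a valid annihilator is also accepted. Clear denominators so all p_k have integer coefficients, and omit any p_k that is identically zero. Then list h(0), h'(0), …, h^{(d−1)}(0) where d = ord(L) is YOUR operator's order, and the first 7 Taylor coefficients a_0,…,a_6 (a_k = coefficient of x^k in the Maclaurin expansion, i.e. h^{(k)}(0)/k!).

L = 6 + (8 + 12·x)·Dx + (1 + 4·x + 3·x^2)·Dx^2  (order 2).
h: a_k = -12, 30, -84, 246, -732, 2190, -6564, …
ICs: h(0) = -12, h′(0) = 30.

f: a_k = 0, -9, 27/2, -27, 243/4, -729/5, 729/2, …
g: a_k = 0, -3, 3/2, -1, 3/4, -3/5, 1/2, …
f+g: L₀ = lclm(L_f,L_g), ord ≤ 2+2.
h₀' ⇒ L via d/dx closure of L₀.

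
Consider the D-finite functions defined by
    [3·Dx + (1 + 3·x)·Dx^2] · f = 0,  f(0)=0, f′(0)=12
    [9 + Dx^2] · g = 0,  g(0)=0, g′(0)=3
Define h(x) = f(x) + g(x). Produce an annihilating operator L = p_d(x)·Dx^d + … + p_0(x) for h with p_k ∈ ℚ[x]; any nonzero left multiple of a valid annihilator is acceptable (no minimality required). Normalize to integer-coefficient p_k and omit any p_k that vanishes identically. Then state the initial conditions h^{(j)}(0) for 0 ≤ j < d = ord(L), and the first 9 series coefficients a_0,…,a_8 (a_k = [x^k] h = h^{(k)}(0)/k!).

f: a_k = 0, 12, -18, 36, -81, 972/5, -486, 8748/7, -6561/2, …
g: a_k = 0, 3, 0, -9/2, 0, 81/40, 0, -243/560, 0, …
f+g: L₀ = lclm(L_f,L_g), ord ≤ 2+2.
L = (63 + 54·x + 81·x^2)·Dx + (9 + 45·x + 81·x^2 + 81·x^3)·Dx^2 + (7 + 6·x + 9·x^2)·Dx^3 + (1 + 5·x + 9·x^2 + 9·x^3)·Dx^4  (order 4).
h: a_k = 0, 15, -18, 63/2, -81, 7857/40, -486, 699597/560, -6561/2, …
ICs: h(0) = 0, h′(0) = 15, h′′(0) = -36, h′′′(0) = 189.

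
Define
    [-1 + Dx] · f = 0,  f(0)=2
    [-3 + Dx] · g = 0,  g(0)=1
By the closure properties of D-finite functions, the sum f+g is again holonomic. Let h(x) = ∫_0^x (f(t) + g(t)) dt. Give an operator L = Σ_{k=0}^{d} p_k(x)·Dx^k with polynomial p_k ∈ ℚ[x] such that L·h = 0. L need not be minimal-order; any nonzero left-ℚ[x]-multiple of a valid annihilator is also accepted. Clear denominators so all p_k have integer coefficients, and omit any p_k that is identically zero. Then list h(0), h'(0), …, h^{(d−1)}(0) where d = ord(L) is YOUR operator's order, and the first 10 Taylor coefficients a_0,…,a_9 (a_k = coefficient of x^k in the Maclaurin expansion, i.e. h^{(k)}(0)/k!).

f: a_k = 2, 2, 1, 1/3, 1/12, 1/60, 1/360, 1/2520, 1/20160, 1/181440, …
g: a_k = 1, 3, 9/2, 9/2, 27/8, 81/40, 81/80, 243/560, 729/4480, 243/4480, …
h₀=f+g: left-lcm gives L₀, ord ≤ 2.
Integrate: L := L₀·Dx.
L = 3·Dx - 4·Dx^2 + Dx^3  (order 3).
h: a_k = 0, 3, 5/2, 11/6, 29/24, 83/120, 49/144, 731/5040, 2189/40320, 6563/362880, …
ICs: h(0) = 0, h′(0) = 3, h′′(0) = 5.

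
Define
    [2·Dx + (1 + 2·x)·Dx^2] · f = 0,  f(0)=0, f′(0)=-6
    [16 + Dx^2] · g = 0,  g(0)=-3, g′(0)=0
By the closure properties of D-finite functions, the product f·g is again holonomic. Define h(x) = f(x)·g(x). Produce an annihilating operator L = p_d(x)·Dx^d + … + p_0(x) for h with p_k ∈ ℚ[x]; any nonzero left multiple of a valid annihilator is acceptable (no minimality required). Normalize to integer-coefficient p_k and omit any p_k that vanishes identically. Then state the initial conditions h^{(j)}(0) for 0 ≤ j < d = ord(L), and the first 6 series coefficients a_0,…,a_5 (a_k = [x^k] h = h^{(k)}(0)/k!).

f: a_k = 0, -6, 6, -8, 12, -96/5, …
g: a_k = -3, 0, 24, 0, -32, 0, …
h₀=f·g: eliminate ⇒ L₀, order ≤ 2·2.
L = (2688 + 27648·x + 93184·x^2 + 131072·x^3 + 65536·x^4) + (896 + 5888·x + 12288·x^2 + 8192·x^3)·Dx + (408 + 3712·x + 11904·x^2 + 16384·x^3 + 8192·x^4)·Dx^2 + (56 + 368·x + 768·x^2 + 512·x^3)·Dx^3 + (15 + 124·x + 380·x^2 + 512·x^3 + 256·x^4)·Dx^4  (order 4).
h: a_k = 0, 18, -18, -120, 108, 288/5, …
ICs: h(0) = 0, h′(0) = 18, h′′(0) = -36, h′′′(0) = -720.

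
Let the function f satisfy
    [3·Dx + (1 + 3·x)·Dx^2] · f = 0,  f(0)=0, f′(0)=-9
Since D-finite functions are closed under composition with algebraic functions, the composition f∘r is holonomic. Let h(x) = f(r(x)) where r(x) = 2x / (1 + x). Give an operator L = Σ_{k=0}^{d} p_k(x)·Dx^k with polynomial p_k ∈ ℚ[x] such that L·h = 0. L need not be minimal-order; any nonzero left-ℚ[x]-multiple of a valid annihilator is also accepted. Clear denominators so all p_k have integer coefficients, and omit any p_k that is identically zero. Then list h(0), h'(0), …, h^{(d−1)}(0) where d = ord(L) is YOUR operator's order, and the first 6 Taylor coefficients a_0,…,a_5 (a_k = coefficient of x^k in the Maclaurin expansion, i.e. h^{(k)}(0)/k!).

L = (8 + 14·x)·Dx + (1 + 8·x + 7·x^2)·Dx^2  (order 2).
h: a_k = 0, -18, 72, -342, 1800, -50418/5, …
ICs: h(0) = 0, h′(0) = -18.

f: a_k = 0, -9, 27/2, -27, 243/4, -729/5, …
Change of var in L_f (x↦r) gives L₀.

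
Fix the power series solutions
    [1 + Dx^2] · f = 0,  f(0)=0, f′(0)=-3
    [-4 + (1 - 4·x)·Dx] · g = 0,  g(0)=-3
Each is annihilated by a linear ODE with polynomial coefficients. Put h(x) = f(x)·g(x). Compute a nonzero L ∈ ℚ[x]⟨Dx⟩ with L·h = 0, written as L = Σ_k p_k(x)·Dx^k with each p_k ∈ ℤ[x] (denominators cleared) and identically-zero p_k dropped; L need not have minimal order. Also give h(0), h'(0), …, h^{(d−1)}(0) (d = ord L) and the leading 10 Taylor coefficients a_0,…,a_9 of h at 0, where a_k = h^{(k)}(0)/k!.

L = (-1 + 4·x) + 8·Dx + (-1 + 4·x)·Dx^2  (order 2).
h: a_k = 0, 9, 36, 285/2, 570, 91203/40, 91203/10, 20429471/560, 20429471/140, 23534750593/40320, …
ICs: h(0) = 0, h′(0) = 9.

f: a_k = 0, -3, 0, 1/2, 0, -1/40, 0, 1/1680, 0, -1/120960, …
g: a_k = -3, -12, -48, -192, -768, -3072, -12288, -49152, -196608, -786432, …
h₀=f·g: eliminate ⇒ L₀, order ≤ 2·1.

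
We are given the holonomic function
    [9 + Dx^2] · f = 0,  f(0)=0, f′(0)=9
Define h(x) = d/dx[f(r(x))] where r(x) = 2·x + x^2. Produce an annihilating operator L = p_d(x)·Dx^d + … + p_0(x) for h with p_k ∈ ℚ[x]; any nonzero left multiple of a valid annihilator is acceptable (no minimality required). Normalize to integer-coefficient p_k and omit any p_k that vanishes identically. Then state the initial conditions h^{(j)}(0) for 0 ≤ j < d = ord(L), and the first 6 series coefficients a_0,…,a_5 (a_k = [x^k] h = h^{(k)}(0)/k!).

f: a_k = 0, 9, 0, -27/2, 0, 243/40, …
Change of var in L_f (x↦r) gives L₀.
h=h₀': d/dx-closure on L₀ ⇒ L.
L = (39 + 144·x + 216·x^2 + 144·x^3 + 36·x^4) + (-3 - 3·x)·Dx + (1 + 2·x + x^2)·Dx^2  (order 2).
h: a_k = 18, 18, -324, -648, 567, 2835, …
ICs: h(0) = 18, h′(0) = 18.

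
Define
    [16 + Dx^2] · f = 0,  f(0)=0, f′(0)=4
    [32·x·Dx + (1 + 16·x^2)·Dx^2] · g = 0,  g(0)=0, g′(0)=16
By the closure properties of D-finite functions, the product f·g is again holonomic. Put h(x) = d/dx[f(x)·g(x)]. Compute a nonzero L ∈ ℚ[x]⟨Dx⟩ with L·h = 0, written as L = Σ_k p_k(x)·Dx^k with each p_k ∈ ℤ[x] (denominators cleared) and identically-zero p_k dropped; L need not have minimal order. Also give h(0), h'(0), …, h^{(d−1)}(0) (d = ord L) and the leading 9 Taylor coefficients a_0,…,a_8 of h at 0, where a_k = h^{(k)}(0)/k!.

L = (14080 + 602112·x^2 + 15106048·x^4 + 50331648·x^6 + 100663296·x^8 + 268435456·x^10 + 2147483648·x^12) + (8704·x + 581632·x^3 + 9175040·x^5 + 41943040·x^7 + 167772160·x^9 + 536870912·x^11)·Dx + (960 + 43520·x^2 + 1093632·x^4 + 4849664·x^6 + 16777216·x^8 + 67108864·x^10 + 268435456·x^12)·Dx^2 + (544·x + 36352·x^3 + 573440·x^5 + 2621440·x^7 + 10485760·x^9 + 33554432·x^11)·Dx^3 + (5 + 368·x^2 + 9344·x^4 + 106496·x^6 + 655360·x^8 + 3145728·x^10 + 8388608·x^12)·Dx^4  (order 4).
h: a_k = 0, 128, 0, -2048, 0, 77824/3, 0, -5636096/15, 0, …
ICs: h(0) = 0, h′(0) = 128, h′′(0) = 0, h′′′(0) = -12288.

f: a_k = 0, 4, 0, -32/3, 0, 128/15, 0, -1024/315, 0, …
g: a_k = 0, 16, 0, -256/3, 0, 4096/5, 0, -65536/7, 0, …
Product ⇒ symmetric product L₀, ord ≤ 4.
h=h₀': d/dx-closure on L₀ ⇒ L.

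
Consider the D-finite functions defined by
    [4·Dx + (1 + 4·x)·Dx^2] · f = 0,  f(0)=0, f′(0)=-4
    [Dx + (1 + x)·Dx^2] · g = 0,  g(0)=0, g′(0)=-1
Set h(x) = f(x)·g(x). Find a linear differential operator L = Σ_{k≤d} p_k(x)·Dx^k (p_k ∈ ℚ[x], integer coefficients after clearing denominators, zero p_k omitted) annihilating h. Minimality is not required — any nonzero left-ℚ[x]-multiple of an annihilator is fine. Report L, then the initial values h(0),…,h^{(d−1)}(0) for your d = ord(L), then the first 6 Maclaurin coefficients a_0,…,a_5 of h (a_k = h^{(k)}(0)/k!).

f: a_k = 0, -4, 8, -64/3, 64, -1024/5, …
g: a_k = 0, -1, 1/2, -1/3, 1/4, -1/5, …
L₀ := L_f ⊗_s L_g (sym. prod.), ord ≤ 4.
L = (136 + 320·x + 256·x^2)·Dx + (290 + 1464·x + 2400·x^2 + 1280·x^3)·Dx^2 + (92 + 740·x + 1992·x^2 + 2240·x^3 + 896·x^4)·Dx^3 + (5 + 58·x + 245·x^2 + 464·x^3 + 400·x^4 + 128·x^5)·Dx^4  (order 4).
h: a_k = 0, 0, 4, -10, 80/3, -235/3, …
ICs: h(0) = 0, h′(0) = 0, h′′(0) = 8, h′′′(0) = -60.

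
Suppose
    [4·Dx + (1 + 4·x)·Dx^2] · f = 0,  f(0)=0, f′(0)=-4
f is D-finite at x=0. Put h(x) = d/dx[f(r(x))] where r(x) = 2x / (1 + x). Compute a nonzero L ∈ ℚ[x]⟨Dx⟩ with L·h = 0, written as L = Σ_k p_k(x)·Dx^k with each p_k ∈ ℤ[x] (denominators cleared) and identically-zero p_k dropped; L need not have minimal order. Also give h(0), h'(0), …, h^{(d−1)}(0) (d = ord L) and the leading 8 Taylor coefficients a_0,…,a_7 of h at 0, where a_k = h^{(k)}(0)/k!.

L = (10 + 18·x) + (1 + 10·x + 9·x^2)·Dx  (order 1).
h: a_k = -8, 80, -728, 6560, -59048, 531440, -4782968, 43046720, …
ICs: h(0) = -8.

f: a_k = 0, -4, 8, -64/3, 64, -1024/5, 2048/3, -16384/7, …
L₀ from L_f via x↦r, Dx↦r'^{-1}Dx.
Differentiate: ansatz ord ≤ ord L₀ ⇒ L.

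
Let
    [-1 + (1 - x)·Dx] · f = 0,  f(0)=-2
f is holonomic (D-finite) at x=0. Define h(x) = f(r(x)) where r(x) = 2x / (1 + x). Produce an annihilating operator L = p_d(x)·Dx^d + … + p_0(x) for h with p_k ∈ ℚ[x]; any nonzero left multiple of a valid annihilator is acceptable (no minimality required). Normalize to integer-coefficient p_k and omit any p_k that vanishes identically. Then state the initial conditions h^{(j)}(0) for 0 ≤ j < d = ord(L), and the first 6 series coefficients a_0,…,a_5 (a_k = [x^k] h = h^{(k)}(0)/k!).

f: a_k = -2, -2, -2, -2, -2, -2, …
L₀ from L_f via x↦r, Dx↦r'^{-1}Dx.
L = 2 + (-1 + x^2)·Dx  (order 1).
h: a_k = -2, -4, -4, -4, -4, -4, …
ICs: h(0) = -2.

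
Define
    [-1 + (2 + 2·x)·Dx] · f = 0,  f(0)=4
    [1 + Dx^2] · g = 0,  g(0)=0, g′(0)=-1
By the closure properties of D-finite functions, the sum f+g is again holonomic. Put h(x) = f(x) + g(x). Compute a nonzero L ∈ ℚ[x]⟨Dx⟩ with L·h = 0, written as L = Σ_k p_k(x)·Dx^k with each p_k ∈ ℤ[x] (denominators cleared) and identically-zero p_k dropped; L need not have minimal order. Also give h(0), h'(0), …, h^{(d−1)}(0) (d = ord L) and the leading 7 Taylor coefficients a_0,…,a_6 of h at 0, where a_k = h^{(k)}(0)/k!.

f: a_k = 4, 2, -1/2, 1/4, -5/32, 7/64, -21/256, …
g: a_k = 0, -1, 0, 1/6, 0, -1/120, 0, …
L₀ := lclm(L_f,L_g); ord L₀ ≤ 1+2.
L = (-7 - 8·x - 4·x^2) + (6 + 22·x + 24·x^2 + 8·x^3)·Dx + (-7 - 8·x - 4·x^2)·Dx^2 + (6 + 22·x + 24·x^2 + 8·x^3)·Dx^3  (order 3).
h: a_k = 4, 1, -1/2, 5/12, -5/32, 97/960, -21/256, …
ICs: h(0) = 4, h′(0) = 1, h′′(0) = -1.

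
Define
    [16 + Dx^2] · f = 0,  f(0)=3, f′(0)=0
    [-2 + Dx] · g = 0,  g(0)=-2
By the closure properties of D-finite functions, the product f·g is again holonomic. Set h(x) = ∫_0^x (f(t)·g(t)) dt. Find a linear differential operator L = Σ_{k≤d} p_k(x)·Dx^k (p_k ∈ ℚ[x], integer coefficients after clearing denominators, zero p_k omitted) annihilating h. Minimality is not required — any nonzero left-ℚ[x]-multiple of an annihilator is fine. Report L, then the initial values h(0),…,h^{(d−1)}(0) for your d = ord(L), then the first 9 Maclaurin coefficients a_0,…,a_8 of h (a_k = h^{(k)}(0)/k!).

f: a_k = 3, 0, -24, 0, 32, 0, -256/15, 0, 512/105, …
g: a_k = -2, -4, -4, -8/3, -4/3, -8/15, -8/45, -16/315, -4/315, …
L₀ := L_f ⊗_s L_g (sym. prod.), ord ≤ 2.
h=∫₀ˣh₀: take L = L₀·Dx.
L = 20·Dx - 4·Dx^2 + Dx^3  (order 3).
h: a_k = 0, -6, -6, 12, 22, 28/5, -164/15, -312/35, -58/105, …
ICs: h(0) = 0, h′(0) = -6, h′′(0) = -12.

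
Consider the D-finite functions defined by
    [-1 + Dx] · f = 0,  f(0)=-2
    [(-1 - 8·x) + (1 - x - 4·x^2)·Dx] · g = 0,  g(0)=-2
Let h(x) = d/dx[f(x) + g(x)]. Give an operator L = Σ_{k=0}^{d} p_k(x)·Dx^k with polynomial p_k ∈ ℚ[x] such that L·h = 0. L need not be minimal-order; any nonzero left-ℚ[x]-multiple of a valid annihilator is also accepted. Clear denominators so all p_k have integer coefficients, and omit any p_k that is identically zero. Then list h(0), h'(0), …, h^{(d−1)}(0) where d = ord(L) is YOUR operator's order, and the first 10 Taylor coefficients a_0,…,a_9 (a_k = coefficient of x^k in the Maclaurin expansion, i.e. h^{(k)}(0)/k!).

f: a_k = -2, -2, -1, -1/3, -1/12, -1/60, -1/360, -1/2520, -1/20160, -1/181440, …
g: a_k = -2, -2, -10, -18, -58, -130, -362, -882, -2330, -5858, …
h₀=f+g: left-lcm gives L₀, ord ≤ 2.
h₀' ⇒ L via d/dx closure of L₀.
L = (44 + 466·x + 544·x^2 + 1728·x^3 + 384·x^4) + (-53 - 474·x - 599·x^2 - 1584·x^3 + 80·x^4 + 128·x^5)·Dx + (9 + 8·x + 55·x^2 - 144·x^3 - 464·x^4 - 128·x^5)·Dx^2  (order 2).
h: a_k = -4, -22, -55, -697/3, -7801/12, -130321/60, -2222641/360, -46972801/2520, -1062875521/20160, -27538963201/181440, …
ICs: h(0) = -4, h′(0) = -22.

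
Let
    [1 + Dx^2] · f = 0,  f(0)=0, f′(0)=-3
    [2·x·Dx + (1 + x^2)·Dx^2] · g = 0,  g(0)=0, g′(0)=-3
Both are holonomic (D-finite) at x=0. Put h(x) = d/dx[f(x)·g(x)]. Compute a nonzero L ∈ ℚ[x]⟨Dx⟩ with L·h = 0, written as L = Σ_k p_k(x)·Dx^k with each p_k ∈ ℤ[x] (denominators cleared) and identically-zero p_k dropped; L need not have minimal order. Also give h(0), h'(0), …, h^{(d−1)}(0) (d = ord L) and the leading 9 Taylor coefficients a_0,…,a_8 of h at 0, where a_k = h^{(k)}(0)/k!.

f: a_k = 0, -3, 0, 1/2, 0, -1/40, 0, 1/1680, 0, …
g: a_k = 0, -3, 0, 1, 0, -3/5, 0, 3/7, 0, …
Product ⇒ symmetric product L₀, ord ≤ 4.
h=h₀': d/dx-closure on L₀ ⇒ L.
L = (110 + 294·x^2 + 461·x^4 + 96·x^6 + 12·x^8 + 2·x^10 + x^12) + (68·x + 284·x^3 + 280·x^5 + 80·x^7 + 20·x^9 + 4·x^11)·Dx + (120 + 340·x^2 + 534·x^4 + 148·x^6 + 32·x^8 + 8·x^10 + 2·x^12)·Dx^2 + (68·x + 284·x^3 + 280·x^5 + 80·x^7 + 20·x^9 + 4·x^11)·Dx^3 + (10 + 46·x^2 + 73·x^4 + 52·x^6 + 20·x^8 + 6·x^10 + x^12)·Dx^4  (order 4).
h: a_k = 0, 18, 0, -18, 0, 57/4, 0, -129/10, 0, …
ICs: h(0) = 0, h′(0) = 18, h′′(0) = 0, h′′′(0) = -108.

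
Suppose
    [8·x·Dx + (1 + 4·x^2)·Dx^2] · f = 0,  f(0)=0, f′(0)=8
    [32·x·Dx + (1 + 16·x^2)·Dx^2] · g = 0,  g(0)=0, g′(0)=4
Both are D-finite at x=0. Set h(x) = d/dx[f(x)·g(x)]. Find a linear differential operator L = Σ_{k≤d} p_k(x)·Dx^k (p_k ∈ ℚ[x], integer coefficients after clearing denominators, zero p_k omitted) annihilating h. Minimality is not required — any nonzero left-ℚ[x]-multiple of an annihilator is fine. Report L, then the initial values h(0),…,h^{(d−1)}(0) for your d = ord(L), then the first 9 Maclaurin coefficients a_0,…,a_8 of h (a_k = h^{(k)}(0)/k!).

L = (-1536·x - 51200·x^3 - 262144·x^5 + 655360·x^7 + 6291456·x^9) + (-80 - 6592·x^2 - 92160·x^4 - 229376·x^6 + 2293760·x^8 + 9437184·x^10)·Dx + (-160·x - 4480·x^3 - 30720·x^5 + 69632·x^7 + 1310720·x^9 + 3145728·x^11)·Dx^2 + (-1 - 40·x^2 - 464·x^4 + 29696·x^8 + 163840·x^10 + 262144·x^12)·Dx^3  (order 3).
h: a_k = 0, 64, 0, -2560/3, 0, 177152/15, 0, -3653632/21, 0, …
ICs: h(0) = 0, h′(0) = 64, h′′(0) = 0.

f: a_k = 0, 8, 0, -32/3, 0, 128/5, 0, -512/7, 0, …
g: a_k = 0, 4, 0, -64/3, 0, 1024/5, 0, -16384/7, 0, …
h₀=f·g: eliminate ⇒ L₀, order ≤ 2·2.
h=h₀': d/dx-closure on L₀ ⇒ L.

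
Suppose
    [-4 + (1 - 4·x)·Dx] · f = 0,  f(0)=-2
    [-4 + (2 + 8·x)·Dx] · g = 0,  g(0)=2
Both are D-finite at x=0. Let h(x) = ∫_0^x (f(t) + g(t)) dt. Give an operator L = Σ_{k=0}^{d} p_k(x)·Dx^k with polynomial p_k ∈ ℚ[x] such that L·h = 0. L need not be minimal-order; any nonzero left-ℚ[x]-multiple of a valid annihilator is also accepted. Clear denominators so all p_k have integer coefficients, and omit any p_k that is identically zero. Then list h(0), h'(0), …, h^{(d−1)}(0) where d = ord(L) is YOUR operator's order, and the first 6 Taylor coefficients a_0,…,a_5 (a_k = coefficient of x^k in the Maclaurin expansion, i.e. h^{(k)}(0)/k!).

f: a_k = -2, -8, -32, -128, -512, -2048, …
g: a_k = 2, 4, -4, 8, -20, 56, …
L₀ := lclm(L_f,L_g); ord L₀ ≤ 1+1.
∫: right-multiply L₀ by Dx.
L = (-40 - 96·x)·Dx + (18 + 112·x + 288·x^2)·Dx^2 + (-1 - 12·x + 16·x^2 + 192·x^3)·Dx^3  (order 3).
h: a_k = 0, 0, -2, -12, -30, -532/5, …
ICs: h(0) = 0, h′(0) = 0, h′′(0) = -4.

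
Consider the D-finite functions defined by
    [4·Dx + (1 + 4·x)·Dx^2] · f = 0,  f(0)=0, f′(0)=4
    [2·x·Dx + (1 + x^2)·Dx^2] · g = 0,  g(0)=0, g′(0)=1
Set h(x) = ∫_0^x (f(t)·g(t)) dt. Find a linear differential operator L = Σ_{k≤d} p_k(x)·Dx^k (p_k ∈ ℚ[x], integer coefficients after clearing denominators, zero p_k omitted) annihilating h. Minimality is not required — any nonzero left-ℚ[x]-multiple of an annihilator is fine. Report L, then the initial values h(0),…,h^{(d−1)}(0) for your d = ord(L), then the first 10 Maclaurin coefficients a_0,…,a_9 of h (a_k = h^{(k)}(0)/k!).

f: a_k = 0, 4, -8, 64/3, -64, 1024/5, -2048/3, 16384/7, -8192, 262144/9, …
g: a_k = 0, 1, 0, -1/3, 0, 1/5, 0, -1/7, 0, 1/9, …
h₀=f·g: eliminate ⇒ L₀, order ≤ 2·2.
h=∫₀ˣh₀: take L = L₀·Dx.
L = (144 + 896·x + 560·x^2 + 2304·x^3 + 1920·x^4 + 3328·x^5 + 256·x^7)·Dx^2 + (132 + 304·x + 2252·x^2 + 4144·x^3 + 8896·x^4 + 5952·x^5 + 8960·x^6 + 192·x^7 + 896·x^8)·Dx^3 + (72 + 376·x + 912·x^2 + 2808·x^3 + 3720·x^4 + 6288·x^5 + 3072·x^6 + 4368·x^7 + 192·x^8 + 512·x^9)·Dx^4 + (5 + 48·x + 178·x^2 + 416·x^3 + 729·x^4 + 720·x^5 + 1008·x^6 + 384·x^7 + 516·x^8 + 32·x^9 + 64·x^10)·Dx^5  (order 5).
h: a_k = 0, 0, 0, 4/3, -2, 4, -92/9, 1276/45, -1243/15, 2276/9, …
ICs: h(0) = 0, h′(0) = 0, h′′(0) = 0, h′′′(0) = 8, h′′′′(0) = -48.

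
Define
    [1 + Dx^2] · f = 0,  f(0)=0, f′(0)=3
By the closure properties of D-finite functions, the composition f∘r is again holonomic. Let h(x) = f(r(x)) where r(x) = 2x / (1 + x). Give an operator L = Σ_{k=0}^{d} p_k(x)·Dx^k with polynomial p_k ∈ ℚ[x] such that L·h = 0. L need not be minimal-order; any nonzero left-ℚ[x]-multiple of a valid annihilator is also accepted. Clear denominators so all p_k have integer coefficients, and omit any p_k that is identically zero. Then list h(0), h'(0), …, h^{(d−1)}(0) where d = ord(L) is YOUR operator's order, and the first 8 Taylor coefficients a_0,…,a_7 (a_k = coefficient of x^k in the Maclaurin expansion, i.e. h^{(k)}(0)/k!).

f: a_k = 0, 3, 0, -1/2, 0, 1/40, 0, -1/1680, …
h₀=f(r): pull back L_f along r ⇒ L₀.
L = 4 + (2 + 6·x + 6·x^2 + 2·x^3)·Dx + (1 + 4·x + 6·x^2 + 4·x^3 + x^4)·Dx^2  (order 2).
h: a_k = 0, 6, -6, 2, 6, -86/5, 30, -4418/105, …
ICs: h(0) = 0, h′(0) = 6.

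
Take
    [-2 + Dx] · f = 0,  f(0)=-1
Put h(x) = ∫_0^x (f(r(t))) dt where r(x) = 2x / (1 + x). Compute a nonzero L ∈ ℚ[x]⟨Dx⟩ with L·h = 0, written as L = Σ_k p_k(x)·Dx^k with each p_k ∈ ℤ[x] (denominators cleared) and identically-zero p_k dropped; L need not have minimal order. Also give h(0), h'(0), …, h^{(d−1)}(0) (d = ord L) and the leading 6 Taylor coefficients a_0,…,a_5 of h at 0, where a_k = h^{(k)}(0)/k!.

f: a_k = -1, -2, -2, -4/3, -2/3, -4/15, …
Change of var in L_f (x↦r) gives L₀.
h=∫h₀ ⇒ L = L₀·Dx.
L = -4·Dx + (1 + 2·x + x^2)·Dx^2  (order 2).
h: a_k = 0, -1, -2, -4/3, 1/3, 4/15, …
ICs: h(0) = 0, h′(0) = -1.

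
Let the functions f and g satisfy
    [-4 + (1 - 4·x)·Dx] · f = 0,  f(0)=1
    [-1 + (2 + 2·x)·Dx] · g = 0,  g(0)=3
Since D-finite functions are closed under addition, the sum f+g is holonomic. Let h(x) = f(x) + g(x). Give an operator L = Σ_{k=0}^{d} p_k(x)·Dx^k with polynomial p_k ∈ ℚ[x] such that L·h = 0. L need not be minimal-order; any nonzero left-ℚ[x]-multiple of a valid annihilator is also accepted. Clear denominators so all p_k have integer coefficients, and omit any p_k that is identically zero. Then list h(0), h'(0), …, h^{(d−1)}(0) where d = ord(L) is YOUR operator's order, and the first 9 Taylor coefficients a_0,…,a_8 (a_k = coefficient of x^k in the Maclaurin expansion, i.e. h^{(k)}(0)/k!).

f: a_k = 1, 4, 16, 64, 256, 1024, 4096, 16384, 65536, …
g: a_k = 3, 3/2, -3/8, 3/16, -15/128, 21/256, -63/1024, 99/2048, -1287/32768, …
Sum ⇒ L₀ = lclm(L_f,L_g) in ℚ(x)⟨Dx⟩.
L = (-68 - 48·x) + (129 + 248·x + 144·x^2)·Dx + (-14 + 18·x + 128·x^2 + 96·x^3)·Dx^2  (order 2).
h: a_k = 4, 11/2, 125/8, 1027/16, 32753/128, 262165/256, 4194241/1024, 33554531/2048, 2147482361/32768, …
ICs: h(0) = 4, h′(0) = 11/2.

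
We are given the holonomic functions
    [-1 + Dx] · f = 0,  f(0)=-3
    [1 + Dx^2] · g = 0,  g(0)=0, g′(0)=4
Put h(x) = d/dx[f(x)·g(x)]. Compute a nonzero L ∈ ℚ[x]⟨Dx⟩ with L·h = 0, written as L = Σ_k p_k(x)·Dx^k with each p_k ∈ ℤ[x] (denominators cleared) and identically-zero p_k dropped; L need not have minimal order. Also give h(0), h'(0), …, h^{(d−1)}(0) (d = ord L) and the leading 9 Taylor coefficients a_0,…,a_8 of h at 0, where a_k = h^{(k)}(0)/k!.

L = 2 - 2·Dx + Dx^2  (order 2).
h: a_k = -12, -24, -12, 0, 2, 4/5, 2/15, 0, -1/210, …
ICs: h(0) = -12, h′(0) = -24.

f: a_k = -3, -3, -3/2, -1/2, -1/8, -1/40, -1/240, -1/1680, -1/13440, …
g: a_k = 0, 4, 0, -2/3, 0, 1/30, 0, -1/1260, 0, …
Product ⇒ symmetric product L₀, ord ≤ 2.
h=h₀': d/dx-closure on L₀ ⇒ L.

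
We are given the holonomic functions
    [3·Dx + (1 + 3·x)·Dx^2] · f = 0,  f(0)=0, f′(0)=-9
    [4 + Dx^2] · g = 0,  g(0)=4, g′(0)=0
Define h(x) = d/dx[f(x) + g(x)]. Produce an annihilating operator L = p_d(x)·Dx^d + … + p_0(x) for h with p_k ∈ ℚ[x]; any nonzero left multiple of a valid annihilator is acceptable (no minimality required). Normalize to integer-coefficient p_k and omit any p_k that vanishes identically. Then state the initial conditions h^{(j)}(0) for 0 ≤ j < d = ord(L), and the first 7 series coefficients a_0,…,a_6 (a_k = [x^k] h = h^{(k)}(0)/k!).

f: a_k = 0, -9, 27/2, -27, 243/4, -729/5, 729/2, …
g: a_k = 4, 0, -8, 0, 8/3, 0, -16/45, …
f+g: L₀ = lclm(L_f,L_g), ord ≤ 2+2.
Derive L from L₀ (diff closure).
L = (348 + 144·x + 216·x^2) + (44 + 180·x + 216·x^2 + 216·x^3)·Dx + (87 + 36·x + 54·x^2)·Dx^2 + (11 + 45·x + 54·x^2 + 54·x^3)·Dx^3  (order 3).
h: a_k = -9, 11, -81, 761/3, -729, 32773/15, -6561, …
ICs: h(0) = -9, h′(0) = 11, h′′(0) = -162.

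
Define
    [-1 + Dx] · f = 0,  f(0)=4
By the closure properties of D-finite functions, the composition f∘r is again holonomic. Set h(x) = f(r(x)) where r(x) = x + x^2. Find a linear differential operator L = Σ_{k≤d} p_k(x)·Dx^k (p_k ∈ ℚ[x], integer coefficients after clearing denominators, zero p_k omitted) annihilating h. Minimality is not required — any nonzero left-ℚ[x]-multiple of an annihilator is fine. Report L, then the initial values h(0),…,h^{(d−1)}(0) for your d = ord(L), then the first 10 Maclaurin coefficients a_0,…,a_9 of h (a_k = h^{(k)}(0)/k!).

f: a_k = 4, 4, 2, 2/3, 1/6, 1/30, 1/180, 1/1260, 1/10080, 1/90720, …
L₀ from L_f via x↦r, Dx↦r'^{-1}Dx.
L = (-1 - 2·x) + Dx  (order 1).
h: a_k = 4, 4, 6, 14/3, 25/6, 27/10, 331/180, 1303/1260, 1979/3360, 5357/18144, …
ICs: h(0) = 4.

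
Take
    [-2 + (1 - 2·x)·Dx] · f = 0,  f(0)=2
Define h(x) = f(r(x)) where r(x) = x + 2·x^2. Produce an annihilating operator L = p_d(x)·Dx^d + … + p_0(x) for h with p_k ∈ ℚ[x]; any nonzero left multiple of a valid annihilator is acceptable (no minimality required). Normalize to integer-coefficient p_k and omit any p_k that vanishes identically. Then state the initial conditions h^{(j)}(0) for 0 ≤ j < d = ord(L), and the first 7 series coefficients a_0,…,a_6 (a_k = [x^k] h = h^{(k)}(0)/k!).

f: a_k = 2, 4, 8, 16, 32, 64, 128, …
Substitute x→r, Dx→(1/r')Dx; clear ⇒ L₀.
L = (2 + 8·x) + (-1 + 2·x + 4·x^2)·Dx  (order 1).
h: a_k = 2, 4, 16, 48, 160, 512, 1664, …
ICs: h(0) = 2.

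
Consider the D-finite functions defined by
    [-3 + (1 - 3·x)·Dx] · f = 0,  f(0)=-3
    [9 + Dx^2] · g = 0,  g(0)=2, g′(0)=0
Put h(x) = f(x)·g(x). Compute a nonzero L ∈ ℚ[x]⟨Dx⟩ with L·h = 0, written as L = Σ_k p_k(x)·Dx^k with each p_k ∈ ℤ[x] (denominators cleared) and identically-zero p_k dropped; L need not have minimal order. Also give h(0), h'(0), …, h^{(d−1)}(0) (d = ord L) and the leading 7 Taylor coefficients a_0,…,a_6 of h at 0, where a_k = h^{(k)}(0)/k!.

f: a_k = -3, -9, -27, -81, -243, -729, -2187, …
g: a_k = 2, 0, -9, 0, 27/4, 0, -81/40, …
h₀=f·g: eliminate ⇒ L₀, order ≤ 1·2.
L = (-9 + 27·x) + 6·Dx + (-1 + 3·x)·Dx^2  (order 2).
h: a_k = -6, -18, -27, -81, -1053/4, -3159/4, -94527/40, …
ICs: h(0) = -6, h′(0) = -18.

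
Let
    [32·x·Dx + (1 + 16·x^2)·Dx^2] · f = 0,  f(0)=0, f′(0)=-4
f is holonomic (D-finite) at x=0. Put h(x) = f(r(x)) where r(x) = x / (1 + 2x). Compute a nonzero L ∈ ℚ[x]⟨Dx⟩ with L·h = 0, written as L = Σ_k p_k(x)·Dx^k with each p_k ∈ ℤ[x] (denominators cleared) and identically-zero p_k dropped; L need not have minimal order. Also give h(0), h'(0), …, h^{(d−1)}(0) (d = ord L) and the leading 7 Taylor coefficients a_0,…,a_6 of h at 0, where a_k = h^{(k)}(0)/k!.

L = (4 + 40·x)·Dx + (1 + 4·x + 20·x^2)·Dx^2  (order 2).
h: a_k = 0, -4, 8, 16/3, -96, 1216/5, 1408/3, …
ICs: h(0) = 0, h′(0) = -4.

f: a_k = 0, -4, 0, 64/3, 0, -1024/5, 0, …
f∘r: x↦r, Dx↦Dx/r' in L_f ⇒ L₀.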